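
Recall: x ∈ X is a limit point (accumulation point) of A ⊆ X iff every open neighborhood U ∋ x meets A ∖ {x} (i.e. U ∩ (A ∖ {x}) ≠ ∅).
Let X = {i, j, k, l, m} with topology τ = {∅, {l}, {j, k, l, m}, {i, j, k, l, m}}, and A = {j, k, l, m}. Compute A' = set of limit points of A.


A' = {i, j, k, m}

For each x ∈ X, list the open sets U ∈ τ with x ∈ U, then check whether U ∩ (A ∖ {x}) ≠ ∅ for every such U.
  x = i: opens ∋ x are {i, j, k, l, m}; each meets A ∖ {i}, so x IS a limit point.
  x = j: opens ∋ x are {j, k, l, m}, {i, j, k, l, m}; each meets A ∖ {j}, so x IS a limit point.
  x = k: opens ∋ x are {j, k, l, m}, {i, j, k, l, m}; each meets A ∖ {k}, so x IS a limit point.
  x = l: open {l} ∋ x has {l} ∩ (A ∖ {l}) = ∅, so x is NOT a limit point.
  x = m: opens ∋ x are {j, k, l, m}, {i, j, k, l, m}; each meets A ∖ {m}, so x IS a limit point.
Collecting: A' = {i, j, k, m}.


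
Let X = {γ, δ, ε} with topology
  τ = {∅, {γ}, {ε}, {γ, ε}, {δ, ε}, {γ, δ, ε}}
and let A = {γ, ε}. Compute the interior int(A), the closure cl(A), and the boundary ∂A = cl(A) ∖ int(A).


int(A) = {γ, ε}, cl(A) = {γ, δ, ε}, ∂A = {δ}.

Closed sets in (X, τ) are complements of opens:
  closed(X, τ) = {∅, {γ}, {δ}, {γ, δ}, {δ, ε}, {γ, δ, ε}}.
int(A) = ⋃ {U ∈ τ : U ⊆ A}. Opens contained in A: ∅, {γ}, {ε}, {γ, ε}.
Taking the union of these: int(A) = {γ, ε}.
cl(A) = ⋂ {C closed : A ⊆ C}. Closed sets containing A: {γ, δ, ε}.
Intersecting these: cl(A) = {γ, δ, ε}.
∂A = cl(A) ∖ int(A) = {γ, δ, ε} ∖ {γ, ε} = {δ}.


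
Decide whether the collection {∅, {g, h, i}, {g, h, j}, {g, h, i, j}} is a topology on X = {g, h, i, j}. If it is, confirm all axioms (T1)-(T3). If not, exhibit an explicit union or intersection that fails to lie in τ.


τ is NOT a topology on X.

Axiom (T1): ∅ ∈ τ? Yes; X ∈ τ? Yes.
Axiom (T2/T3): check pairwise unions and intersections of members of τ.
Counterexample for (T3): {g, h, i} ∩ {g, h, j} = {g, h} ∉ τ. Therefore τ is NOT a topology.


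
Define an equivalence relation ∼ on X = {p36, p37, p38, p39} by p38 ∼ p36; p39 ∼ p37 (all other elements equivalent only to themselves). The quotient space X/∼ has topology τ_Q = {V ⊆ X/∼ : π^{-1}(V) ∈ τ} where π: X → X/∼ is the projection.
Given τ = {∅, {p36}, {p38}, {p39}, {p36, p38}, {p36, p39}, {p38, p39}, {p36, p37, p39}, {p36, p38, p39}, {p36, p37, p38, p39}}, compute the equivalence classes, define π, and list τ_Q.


X/∼ = {[p36=p38], [p37=p39]}; |τ_Q| = 3.

Equivalence classes: [p36=p38], [p37=p39].
Quotient map π: X → X/∼ sends p36 ↦ [p36=p38], p37 ↦ [p37=p39], p38 ↦ [p36=p38], p39 ↦ [p37=p39].
For each subset V ⊆ X/∼, compute π^{-1}(V) ⊆ X and check whether π^{-1}(V) ∈ τ. V is open in τ_Q iff π^{-1}(V) ∈ τ.
  V = {}: π^{-1}(V) = ∅ ∈ τ ✓.
  V = {[p36=p38]}: π^{-1}(V) = {p36, p38} ∈ τ ✓.
  V = {[p37=p39]}: π^{-1}(V) = {p37, p39} ∉ τ ✗.
  V = {[p36=p38], [p37=p39]}: π^{-1}(V) = {p36, p37, p38, p39} ∈ τ ✓.
Open sets in the quotient: τ_Q = {{}, {[p36=p38]}, {[p36=p38], [p37=p39]}} (3 elements).


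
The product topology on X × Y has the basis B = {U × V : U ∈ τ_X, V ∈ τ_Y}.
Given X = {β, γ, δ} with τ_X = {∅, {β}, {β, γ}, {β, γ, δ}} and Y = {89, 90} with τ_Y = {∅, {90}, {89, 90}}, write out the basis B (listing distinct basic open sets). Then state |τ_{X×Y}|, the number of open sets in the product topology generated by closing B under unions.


Basis B = {∅ × ∅, {β} × {90}, {β} × {89, 90}, {β, γ} × {90}, {β, γ, δ} × {90}, {β, γ} × {89, 90}, {β, γ, δ} × {89, 90}}; |τ_{X×Y}| = 10.

Enumerate products U × V with U ∈ τ_X, V ∈ τ_Y (deduplicated):
  ∅ × ∅ = {} (∅)
  {β} × {90} = {(β,90)}
  {β} × {89, 90} = {(β,89), (β,90)}
  {β, γ} × {90} = {(β,90), (γ,90)}
  {β, γ, δ} × {90} = {(β,90), (γ,90), (δ,90)}
  {β, γ} × {89, 90} = {(β,89), (β,90), (γ,89), (γ,90)}
  {β, γ, δ} × {89, 90} = {(β,89), (β,90), (γ,89), (γ,90), (δ,89), (δ,90)}
These 7 distinct sets form the basis B.
Close under arbitrary unions to get τ_{X×Y}; counting gives |τ_{X×Y}| = 10.


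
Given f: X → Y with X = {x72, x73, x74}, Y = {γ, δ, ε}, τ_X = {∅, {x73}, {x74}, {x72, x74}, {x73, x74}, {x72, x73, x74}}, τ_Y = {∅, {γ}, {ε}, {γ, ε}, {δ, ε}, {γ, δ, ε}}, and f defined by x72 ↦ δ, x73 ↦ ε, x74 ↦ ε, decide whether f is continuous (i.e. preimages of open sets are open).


f IS continuous.

Compute f^{-1}(U) for each U ∈ τ_Y:
  U = ∅: f^{-1}(U) = ∅ ∈ τ_X ✓.
  U = {γ}: f^{-1}(U) = ∅ ∈ τ_X ✓.
  U = {ε}: f^{-1}(U) = {x73, x74} ∈ τ_X ✓.
  U = {γ, ε}: f^{-1}(U) = {x73, x74} ∈ τ_X ✓.
  U = {δ, ε}: f^{-1}(U) = {x72, x73, x74} ∈ τ_X ✓.
  U = {γ, δ, ε}: f^{-1}(U) = {x72, x73, x74} ∈ τ_X ✓.
Every preimage lies in τ_X, so f IS continuous.


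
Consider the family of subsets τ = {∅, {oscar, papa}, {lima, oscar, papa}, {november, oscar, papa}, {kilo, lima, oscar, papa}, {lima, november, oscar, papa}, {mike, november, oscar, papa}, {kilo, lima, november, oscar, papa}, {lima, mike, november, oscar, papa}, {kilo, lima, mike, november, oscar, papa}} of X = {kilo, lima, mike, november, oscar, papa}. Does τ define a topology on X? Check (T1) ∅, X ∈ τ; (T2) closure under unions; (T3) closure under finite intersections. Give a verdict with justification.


τ IS a topology on X.

Axiom (T1): ∅ ∈ τ? Yes; X ∈ τ? Yes.
Axiom (T2/T3): check pairwise unions and intersections of members of τ.
All pairwise intersections and unions checked — each lies in τ. Therefore τ satisfies (T1), (T2), (T3): it IS a topology on X.


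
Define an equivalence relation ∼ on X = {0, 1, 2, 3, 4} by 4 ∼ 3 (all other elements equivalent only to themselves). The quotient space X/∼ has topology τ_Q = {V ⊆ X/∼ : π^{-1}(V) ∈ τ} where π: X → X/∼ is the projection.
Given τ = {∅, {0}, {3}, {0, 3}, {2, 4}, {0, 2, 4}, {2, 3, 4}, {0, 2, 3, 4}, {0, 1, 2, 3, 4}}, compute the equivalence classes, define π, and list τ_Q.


X/∼ = {[0], [1], [2], [3=4]}; |τ_Q| = 5.

Equivalence classes: [0], [1], [2], [3=4].
Quotient map π: X → X/∼ sends 0 ↦ [0], 1 ↦ [1], 2 ↦ [2], 3 ↦ [3=4], 4 ↦ [3=4].
For each subset V ⊆ X/∼, compute π^{-1}(V) ⊆ X and check whether π^{-1}(V) ∈ τ. V is open in τ_Q iff π^{-1}(V) ∈ τ.
  V = {}: π^{-1}(V) = ∅ ∈ τ ✓.
  V = {[0]}: π^{-1}(V) = {0} ∈ τ ✓.
  V = {[1]}: π^{-1}(V) = {1} ∉ τ ✗.
  V = {[0], [1]}: π^{-1}(V) = {0, 1} ∉ τ ✗.
  V = {[2]}: π^{-1}(V) = {2} ∉ τ ✗.
  V = {[0], [2]}: π^{-1}(V) = {0, 2} ∉ τ ✗.
  V = {[1], [2]}: π^{-1}(V) = {1, 2} ∉ τ ✗.
  V = {[0], [1], [2]}: π^{-1}(V) = {0, 1, 2} ∉ τ ✗.
  V = {[3=4]}: π^{-1}(V) = {3, 4} ∉ τ ✗.
  V = {[0], [3=4]}: π^{-1}(V) = {0, 3, 4} ∉ τ ✗.
  V = {[1], [3=4]}: π^{-1}(V) = {1, 3, 4} ∉ τ ✗.
  V = {[0], [1], [3=4]}: π^{-1}(V) = {0, 1, 3, 4} ∉ τ ✗.
  V = {[2], [3=4]}: π^{-1}(V) = {2, 3, 4} ∈ τ ✓.
  V = {[0], [2], [3=4]}: π^{-1}(V) = {0, 2, 3, 4} ∈ τ ✓.
  V = {[1], [2], [3=4]}: π^{-1}(V) = {1, 2, 3, 4} ∉ τ ✗.
  V = {[0], [1], [2], [3=4]}: π^{-1}(V) = {0, 1, 2, 3, 4} ∈ τ ✓.
Open sets in the quotient: τ_Q = {{}, {[0]}, {[2], [3=4]}, {[0], [2], [3=4]}, {[0], [1], [2], [3=4]}} (5 elements).


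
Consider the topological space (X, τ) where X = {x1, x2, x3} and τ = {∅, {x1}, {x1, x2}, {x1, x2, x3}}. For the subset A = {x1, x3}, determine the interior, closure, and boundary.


int(A) = {x1}, cl(A) = {x1, x2, x3}, ∂A = {x2, x3}.

Closed sets in (X, τ) are complements of opens:
  closed(X, τ) = {∅, {x3}, {x2, x3}, {x1, x2, x3}}.
int(A) = ⋃ {U ∈ τ : U ⊆ A}. Opens contained in A: ∅, {x1}.
Taking the union of these: int(A) = {x1}.
cl(A) = ⋂ {C closed : A ⊆ C}. Closed sets containing A: {x1, x2, x3}.
Intersecting these: cl(A) = {x1, x2, x3}.
∂A = cl(A) ∖ int(A) = {x1, x2, x3} ∖ {x1} = {x2, x3}.


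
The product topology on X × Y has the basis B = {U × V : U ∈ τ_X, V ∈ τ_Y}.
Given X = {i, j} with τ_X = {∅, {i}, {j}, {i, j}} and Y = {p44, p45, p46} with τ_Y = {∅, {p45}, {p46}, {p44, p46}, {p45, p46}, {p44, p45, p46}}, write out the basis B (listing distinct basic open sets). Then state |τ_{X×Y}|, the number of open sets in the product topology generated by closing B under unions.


Basis B = {∅ × ∅, {i} × {p45}, {i} × {p46}, {j} × {p45}, {j} × {p46}, {i} × {p44, p46}, {i} × {p45, p46}, {i, j} × {p45}, {i, j} × {p46}, {j} × {p44, p46}, {j} × {p45, p46}, {i} × {p44, p45, p46}, {j} × {p44, p45, p46}, {i, j} × {p44, p46}, {i, j} × {p45, p46}, {i, j} × {p44, p45, p46}}; |τ_{X×Y}| = 36.

Enumerate products U × V with U ∈ τ_X, V ∈ τ_Y (deduplicated):
  ∅ × ∅ = {} (∅)
  {i} × {p45} = {(i,p45)}
  {i} × {p46} = {(i,p46)}
  {j} × {p45} = {(j,p45)}
  {j} × {p46} = {(j,p46)}
  {i} × {p44, p46} = {(i,p44), (i,p46)}
  {i} × {p45, p46} = {(i,p45), (i,p46)}
  {i, j} × {p45} = {(i,p45), (j,p45)}
  {i, j} × {p46} = {(i,p46), (j,p46)}
  {j} × {p44, p46} = {(j,p44), (j,p46)}
  {j} × {p45, p46} = {(j,p45), (j,p46)}
  {i} × {p44, p45, p46} = {(i,p44), (i,p45), (i,p46)}
  {j} × {p44, p45, p46} = {(j,p44), (j,p45), (j,p46)}
  {i, j} × {p44, p46} = {(i,p44), (i,p46), (j,p44), (j,p46)}
  {i, j} × {p45, p46} = {(i,p45), (i,p46), (j,p45), (j,p46)}
  {i, j} × {p44, p45, p46} = {(i,p44), (i,p45), (i,p46), (j,p44), (j,p45), (j,p46)}
These 16 distinct sets form the basis B.
Close under arbitrary unions to get τ_{X×Y}; counting gives |τ_{X×Y}| = 36.


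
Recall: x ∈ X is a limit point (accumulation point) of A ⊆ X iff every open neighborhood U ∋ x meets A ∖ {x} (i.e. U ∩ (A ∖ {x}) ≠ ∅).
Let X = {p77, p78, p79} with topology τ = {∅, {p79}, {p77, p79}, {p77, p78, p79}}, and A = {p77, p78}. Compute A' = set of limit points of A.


A' = {p78}

For each x ∈ X, list the open sets U ∈ τ with x ∈ U, then check whether U ∩ (A ∖ {x}) ≠ ∅ for every such U.
  x = p77: open {p77, p79} ∋ x has {p77, p79} ∩ (A ∖ {p77}) = ∅, so x is NOT a limit point.
  x = p78: opens ∋ x are {p77, p78, p79}; each meets A ∖ {p78}, so x IS a limit point.
  x = p79: open {p79} ∋ x has {p79} ∩ (A ∖ {p79}) = ∅, so x is NOT a limit point.
Collecting: A' = {p78}.


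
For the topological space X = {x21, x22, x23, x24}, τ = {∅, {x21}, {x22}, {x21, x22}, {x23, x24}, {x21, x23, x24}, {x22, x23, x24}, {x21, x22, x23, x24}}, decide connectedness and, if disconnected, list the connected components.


(X, τ) is disconnected; components = [{x21}, {x22}, {x23, x24}].

Find clopen sets (U ∈ τ with X ∖ U ∈ τ):
  U = ∅, X ∖ U = {x21, x22, x23, x24} — both open, so U is clopen.
  U = {x21}, X ∖ U = {x22, x23, x24} — both open, so U is clopen.
  U = {x22}, X ∖ U = {x21, x23, x24} — both open, so U is clopen.
  U = {x21, x22}, X ∖ U = {x23, x24} — both open, so U is clopen.
  U = {x23, x24}, X ∖ U = {x21, x22} — both open, so U is clopen.
  U = {x21, x23, x24}, X ∖ U = {x22} — both open, so U is clopen.
  U = {x22, x23, x24}, X ∖ U = {x21} — both open, so U is clopen.
  U = {x21, x22, x23, x24}, X ∖ U = ∅ — both open, so U is clopen.
Nontrivial clopen(s) exist: e.g. {x22}. So (X, τ) is disconnected.
Compute connected components by grouping points that agree on all clopens:
  component: {x21}
  component: {x22}
  component: {x23, x24}


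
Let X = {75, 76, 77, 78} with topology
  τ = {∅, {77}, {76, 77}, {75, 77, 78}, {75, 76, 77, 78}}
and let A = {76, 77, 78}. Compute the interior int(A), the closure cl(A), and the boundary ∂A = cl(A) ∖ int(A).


int(A) = {76, 77}, cl(A) = {75, 76, 77, 78}, ∂A = {75, 78}.

Closed sets in (X, τ) are complements of opens:
  closed(X, τ) = {∅, {76}, {75, 78}, {75, 76, 78}, {75, 76, 77, 78}}.
int(A) = ⋃ {U ∈ τ : U ⊆ A}. Opens contained in A: ∅, {77}, {76, 77}.
Taking the union of these: int(A) = {76, 77}.
cl(A) = ⋂ {C closed : A ⊆ C}. Closed sets containing A: {75, 76, 77, 78}.
Intersecting these: cl(A) = {75, 76, 77, 78}.
∂A = cl(A) ∖ int(A) = {75, 76, 77, 78} ∖ {76, 77} = {75, 78}.


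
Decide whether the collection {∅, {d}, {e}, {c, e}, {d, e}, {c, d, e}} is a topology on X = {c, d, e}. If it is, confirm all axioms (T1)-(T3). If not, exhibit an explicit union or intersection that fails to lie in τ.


τ IS a topology on X.

Axiom (T1): ∅ ∈ τ? Yes; X ∈ τ? Yes.
Axiom (T2/T3): check pairwise unions and intersections of members of τ.
All pairwise intersections and unions checked — each lies in τ. Therefore τ satisfies (T1), (T2), (T3): it IS a topology on X.


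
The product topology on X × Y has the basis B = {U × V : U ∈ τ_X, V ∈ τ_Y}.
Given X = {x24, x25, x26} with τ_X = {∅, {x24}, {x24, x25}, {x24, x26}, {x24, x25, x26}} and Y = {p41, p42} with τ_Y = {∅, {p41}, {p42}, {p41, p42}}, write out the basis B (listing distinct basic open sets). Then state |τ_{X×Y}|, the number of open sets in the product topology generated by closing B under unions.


Basis B = {∅ × ∅, {x24} × {p41}, {x24} × {p42}, {x24} × {p41, p42}, {x24, x25} × {p41}, {x24, x26} × {p41}, {x24, x25} × {p42}, {x24, x26} × {p42}, {x24, x25, x26} × {p41}, {x24, x25, x26} × {p42}, {x24, x25} × {p41, p42}, {x24, x26} × {p41, p42}, {x24, x25, x26} × {p41, p42}}; |τ_{X×Y}| = 25.

Enumerate products U × V with U ∈ τ_X, V ∈ τ_Y (deduplicated):
  ∅ × ∅ = {} (∅)
  {x24} × {p41} = {(x24,p41)}
  {x24} × {p42} = {(x24,p42)}
  {x24} × {p41, p42} = {(x24,p41), (x24,p42)}
  {x24, x25} × {p41} = {(x24,p41), (x25,p41)}
  {x24, x26} × {p41} = {(x24,p41), (x26,p41)}
  {x24, x25} × {p42} = {(x24,p42), (x25,p42)}
  {x24, x26} × {p42} = {(x24,p42), (x26,p42)}
  {x24, x25, x26} × {p41} = {(x24,p41), (x25,p41), (x26,p41)}
  {x24, x25, x26} × {p42} = {(x24,p42), (x25,p42), (x26,p42)}
  {x24, x25} × {p41, p42} = {(x24,p41), (x24,p42), (x25,p41), (x25,p42)}
  {x24, x26} × {p41, p42} = {(x24,p41), (x24,p42), (x26,p41), (x26,p42)}
  {x24, x25, x26} × {p41, p42} = {(x24,p41), (x24,p42), (x25,p41), (x25,p42), (x26,p41), (x26,p42)}
These 13 distinct sets form the basis B.
Close under arbitrary unions to get τ_{X×Y}; counting gives |τ_{X×Y}| = 25.


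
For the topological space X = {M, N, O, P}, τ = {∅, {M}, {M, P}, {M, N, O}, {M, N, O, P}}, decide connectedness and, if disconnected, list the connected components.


(X, τ) is connected.

Find clopen sets (U ∈ τ with X ∖ U ∈ τ):
  U = ∅, X ∖ U = {M, N, O, P} — both open, so U is clopen.
  U = {M, N, O, P}, X ∖ U = ∅ — both open, so U is clopen.
Only trivial clopens (∅ and X) exist, so (X, τ) is connected.
Compute connected components by grouping points that agree on all clopens:
  component: {M, N, O, P}


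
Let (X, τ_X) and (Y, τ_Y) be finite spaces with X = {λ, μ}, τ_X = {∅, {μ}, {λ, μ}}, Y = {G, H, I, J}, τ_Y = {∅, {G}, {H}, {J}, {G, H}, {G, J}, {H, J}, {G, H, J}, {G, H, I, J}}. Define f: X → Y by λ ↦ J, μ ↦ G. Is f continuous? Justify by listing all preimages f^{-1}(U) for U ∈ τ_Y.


f is NOT continuous.

Compute f^{-1}(U) for each U ∈ τ_Y:
  U = ∅: f^{-1}(U) = ∅ ∈ τ_X ✓.
  U = {G}: f^{-1}(U) = {μ} ∈ τ_X ✓.
  U = {H}: f^{-1}(U) = ∅ ∈ τ_X ✓.
  U = {J}: f^{-1}(U) = {λ} ∉ τ_X ✗.
  U = {G, H}: f^{-1}(U) = {μ} ∈ τ_X ✓.
  U = {G, J}: f^{-1}(U) = {λ, μ} ∈ τ_X ✓.
  U = {H, J}: f^{-1}(U) = {λ} ∉ τ_X ✗.
  U = {G, H, J}: f^{-1}(U) = {λ, μ} ∈ τ_X ✓.
  U = {G, H, I, J}: f^{-1}(U) = {λ, μ} ∈ τ_X ✓.
Found U = {J} with f^{-1}(U) = {λ} not in τ_X. Therefore f is NOT continuous.


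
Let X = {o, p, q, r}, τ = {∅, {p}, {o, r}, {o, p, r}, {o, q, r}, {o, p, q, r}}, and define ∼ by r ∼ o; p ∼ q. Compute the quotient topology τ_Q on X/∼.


X/∼ = {[o=r], [p=q]}; |τ_Q| = 3.

Equivalence classes: [o=r], [p=q].
Quotient map π: X → X/∼ sends o ↦ [o=r], p ↦ [p=q], q ↦ [p=q], r ↦ [o=r].
For each subset V ⊆ X/∼, compute π^{-1}(V) ⊆ X and check whether π^{-1}(V) ∈ τ. V is open in τ_Q iff π^{-1}(V) ∈ τ.
  V = {}: π^{-1}(V) = ∅ ∈ τ ✓.
  V = {[o=r]}: π^{-1}(V) = {o, r} ∈ τ ✓.
  V = {[p=q]}: π^{-1}(V) = {p, q} ∉ τ ✗.
  V = {[o=r], [p=q]}: π^{-1}(V) = {o, p, q, r} ∈ τ ✓.
Open sets in the quotient: τ_Q = {{}, {[o=r]}, {[o=r], [p=q]}} (3 elements).


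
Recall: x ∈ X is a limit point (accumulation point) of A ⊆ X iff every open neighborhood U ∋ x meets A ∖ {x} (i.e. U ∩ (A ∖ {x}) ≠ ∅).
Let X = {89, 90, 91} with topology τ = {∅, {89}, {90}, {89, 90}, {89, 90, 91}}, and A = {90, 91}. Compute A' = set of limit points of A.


A' = {91}

For each x ∈ X, list the open sets U ∈ τ with x ∈ U, then check whether U ∩ (A ∖ {x}) ≠ ∅ for every such U.
  x = 89: open {89} ∋ x has {89} ∩ (A ∖ {89}) = ∅, so x is NOT a limit point.
  x = 90: open {90} ∋ x has {90} ∩ (A ∖ {90}) = ∅, so x is NOT a limit point.
  x = 91: opens ∋ x are {89, 90, 91}; each meets A ∖ {91}, so x IS a limit point.
Collecting: A' = {91}.


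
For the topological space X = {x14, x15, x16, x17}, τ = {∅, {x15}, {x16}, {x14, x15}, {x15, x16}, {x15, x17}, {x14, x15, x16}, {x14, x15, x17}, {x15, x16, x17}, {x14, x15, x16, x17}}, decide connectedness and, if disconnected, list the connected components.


(X, τ) is disconnected; components = [{x16}, {x14, x15, x17}].

Find clopen sets (U ∈ τ with X ∖ U ∈ τ):
  U = ∅, X ∖ U = {x14, x15, x16, x17} — both open, so U is clopen.
  U = {x16}, X ∖ U = {x14, x15, x17} — both open, so U is clopen.
  U = {x14, x15, x17}, X ∖ U = {x16} — both open, so U is clopen.
  U = {x14, x15, x16, x17}, X ∖ U = ∅ — both open, so U is clopen.
Nontrivial clopen(s) exist: e.g. {x14, x15, x17}. So (X, τ) is disconnected.
Compute connected components by grouping points that agree on all clopens:
  component: {x16}
  component: {x14, x15, x17}


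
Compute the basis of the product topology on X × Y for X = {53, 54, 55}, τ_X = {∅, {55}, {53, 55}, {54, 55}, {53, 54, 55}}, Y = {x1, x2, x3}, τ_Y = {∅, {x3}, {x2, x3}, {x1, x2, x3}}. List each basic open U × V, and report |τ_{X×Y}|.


Basis B = {∅ × ∅, {55} × {x3}, {53, 55} × {x3}, {54, 55} × {x3}, {55} × {x2, x3}, {53, 54, 55} × {x3}, {55} × {x1, x2, x3}, {53, 55} × {x2, x3}, {54, 55} × {x2, x3}, {53, 55} × {x1, x2, x3}, {53, 54, 55} × {x2, x3}, {54, 55} × {x1, x2, x3}, {53, 54, 55} × {x1, x2, x3}}; |τ_{X×Y}| = 30.

Enumerate products U × V with U ∈ τ_X, V ∈ τ_Y (deduplicated):
  ∅ × ∅ = {} (∅)
  {55} × {x3} = {(55,x3)}
  {53, 55} × {x3} = {(53,x3), (55,x3)}
  {54, 55} × {x3} = {(54,x3), (55,x3)}
  {55} × {x2, x3} = {(55,x2), (55,x3)}
  {53, 54, 55} × {x3} = {(53,x3), (54,x3), (55,x3)}
  {55} × {x1, x2, x3} = {(55,x1), (55,x2), (55,x3)}
  {53, 55} × {x2, x3} = {(53,x2), (53,x3), (55,x2), (55,x3)}
  {54, 55} × {x2, x3} = {(54,x2), (54,x3), (55,x2), (55,x3)}
  {53, 55} × {x1, x2, x3} = {(53,x1), (53,x2), (53,x3), (55,x1), (55,x2), (55,x3)}
  {53, 54, 55} × {x2, x3} = {(53,x2), (53,x3), (54,x2), (54,x3), (55,x2), (55,x3)}
  {54, 55} × {x1, x2, x3} = {(54,x1), (54,x2), (54,x3), (55,x1), (55,x2), (55,x3)}
  {53, 54, 55} × {x1, x2, x3} = {(53,x1), (53,x2), (53,x3), (54,x1), (54,x2), (54,x3), (55,x1), (55,x2), (55,x3)}
These 13 distinct sets form the basis B.
Close under arbitrary unions to get τ_{X×Y}; counting gives |τ_{X×Y}| = 30.


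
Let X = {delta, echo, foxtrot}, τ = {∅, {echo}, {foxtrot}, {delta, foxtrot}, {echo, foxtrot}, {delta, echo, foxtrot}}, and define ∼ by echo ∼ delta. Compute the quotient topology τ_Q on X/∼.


X/∼ = {[delta=echo], [foxtrot]}; |τ_Q| = 3.

Equivalence classes: [delta=echo], [foxtrot].
Quotient map π: X → X/∼ sends delta ↦ [delta=echo], echo ↦ [delta=echo], foxtrot ↦ [foxtrot].
For each subset V ⊆ X/∼, compute π^{-1}(V) ⊆ X and check whether π^{-1}(V) ∈ τ. V is open in τ_Q iff π^{-1}(V) ∈ τ.
  V = {}: π^{-1}(V) = ∅ ∈ τ ✓.
  V = {[delta=echo]}: π^{-1}(V) = {delta, echo} ∉ τ ✗.
  V = {[foxtrot]}: π^{-1}(V) = {foxtrot} ∈ τ ✓.
  V = {[delta=echo], [foxtrot]}: π^{-1}(V) = {delta, echo, foxtrot} ∈ τ ✓.
Open sets in the quotient: τ_Q = {{}, {[foxtrot]}, {[delta=echo], [foxtrot]}} (3 elements).


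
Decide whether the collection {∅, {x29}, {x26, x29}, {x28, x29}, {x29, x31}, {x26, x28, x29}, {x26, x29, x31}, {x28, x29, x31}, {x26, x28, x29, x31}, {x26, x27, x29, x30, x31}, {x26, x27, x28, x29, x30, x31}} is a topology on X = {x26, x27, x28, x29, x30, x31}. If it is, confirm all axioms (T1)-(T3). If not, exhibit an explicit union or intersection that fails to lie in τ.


τ IS a topology on X.

Axiom (T1): ∅ ∈ τ? Yes; X ∈ τ? Yes.
Axiom (T2/T3): check pairwise unions and intersections of members of τ.
All pairwise intersections and unions checked — each lies in τ. Therefore τ satisfies (T1), (T2), (T3): it IS a topology on X.


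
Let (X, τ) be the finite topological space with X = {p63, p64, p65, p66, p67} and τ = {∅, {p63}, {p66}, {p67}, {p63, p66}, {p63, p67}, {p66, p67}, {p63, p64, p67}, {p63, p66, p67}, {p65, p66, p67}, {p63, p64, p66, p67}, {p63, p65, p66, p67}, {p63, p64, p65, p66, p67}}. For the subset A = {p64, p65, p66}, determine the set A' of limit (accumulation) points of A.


A' = {p65}

For each x ∈ X, list the open sets U ∈ τ with x ∈ U, then check whether U ∩ (A ∖ {x}) ≠ ∅ for every such U.
  x = p63: open {p63} ∋ x has {p63} ∩ (A ∖ {p63}) = ∅, so x is NOT a limit point.
  x = p64: open {p63, p64, p67} ∋ x has {p63, p64, p67} ∩ (A ∖ {p64}) = ∅, so x is NOT a limit point.
  x = p65: opens ∋ x are {p65, p66, p67}, {p63, p65, p66, p67}, {p63, p64, p65, p66, p67}; each meets A ∖ {p65}, so x IS a limit point.
  x = p66: open {p66} ∋ x has {p66} ∩ (A ∖ {p66}) = ∅, so x is NOT a limit point.
  x = p67: open {p67} ∋ x has {p67} ∩ (A ∖ {p67}) = ∅, so x is NOT a limit point.
Collecting: A' = {p65}.


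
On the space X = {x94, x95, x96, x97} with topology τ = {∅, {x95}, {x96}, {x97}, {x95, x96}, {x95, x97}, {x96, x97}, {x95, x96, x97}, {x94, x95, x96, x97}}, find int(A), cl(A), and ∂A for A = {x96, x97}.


int(A) = {x96, x97}, cl(A) = {x94, x96, x97}, ∂A = {x94}.

Closed sets in (X, τ) are complements of opens:
  closed(X, τ) = {∅, {x94}, {x94, x95}, {x94, x96}, {x94, x97}, {x94, x95, x96}, {x94, x95, x97}, {x94, x96, x97}, {x94, x95, x96, x97}}.
int(A) = ⋃ {U ∈ τ : U ⊆ A}. Opens contained in A: ∅, {x96}, {x97}, {x96, x97}.
Taking the union of these: int(A) = {x96, x97}.
cl(A) = ⋂ {C closed : A ⊆ C}. Closed sets containing A: {x94, x96, x97}, {x94, x95, x96, x97}.
Intersecting these: cl(A) = {x94, x96, x97}.
∂A = cl(A) ∖ int(A) = {x94, x96, x97} ∖ {x96, x97} = {x94}.


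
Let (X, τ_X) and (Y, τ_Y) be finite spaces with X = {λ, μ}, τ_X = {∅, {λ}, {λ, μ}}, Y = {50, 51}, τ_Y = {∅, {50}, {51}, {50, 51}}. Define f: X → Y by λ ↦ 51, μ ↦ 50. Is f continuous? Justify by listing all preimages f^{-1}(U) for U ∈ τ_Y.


f is NOT continuous.

Compute f^{-1}(U) for each U ∈ τ_Y:
  U = ∅: f^{-1}(U) = ∅ ∈ τ_X ✓.
  U = {50}: f^{-1}(U) = {μ} ∉ τ_X ✗.
  U = {51}: f^{-1}(U) = {λ} ∈ τ_X ✓.
  U = {50, 51}: f^{-1}(U) = {λ, μ} ∈ τ_X ✓.
Found U = {50} with f^{-1}(U) = {μ} not in τ_X. Therefore f is NOT continuous.


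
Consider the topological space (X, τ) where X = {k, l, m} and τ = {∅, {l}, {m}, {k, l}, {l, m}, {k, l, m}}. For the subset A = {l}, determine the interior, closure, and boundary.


int(A) = {l}, cl(A) = {k, l}, ∂A = {k}.

Closed sets in (X, τ) are complements of opens:
  closed(X, τ) = {∅, {k}, {m}, {k, l}, {k, m}, {k, l, m}}.
int(A) = ⋃ {U ∈ τ : U ⊆ A}. Opens contained in A: ∅, {l}.
Taking the union of these: int(A) = {l}.
cl(A) = ⋂ {C closed : A ⊆ C}. Closed sets containing A: {k, l}, {k, l, m}.
Intersecting these: cl(A) = {k, l}.
∂A = cl(A) ∖ int(A) = {k, l} ∖ {l} = {k}.


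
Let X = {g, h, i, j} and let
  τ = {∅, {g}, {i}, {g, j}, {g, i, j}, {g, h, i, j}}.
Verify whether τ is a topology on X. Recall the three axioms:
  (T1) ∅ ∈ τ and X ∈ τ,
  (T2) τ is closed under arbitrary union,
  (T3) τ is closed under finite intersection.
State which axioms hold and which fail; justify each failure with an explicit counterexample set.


τ is NOT a topology on X.

Axiom (T1): ∅ ∈ τ? Yes; X ∈ τ? Yes.
Axiom (T2/T3): check pairwise unions and intersections of members of τ.
Counterexample for (T2): {g} ∪ {i} = {g, i} ∉ τ. Therefore τ is NOT a topology.


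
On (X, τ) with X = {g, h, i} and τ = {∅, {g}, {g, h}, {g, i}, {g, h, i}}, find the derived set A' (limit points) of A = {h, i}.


A' = ∅

For each x ∈ X, list the open sets U ∈ τ with x ∈ U, then check whether U ∩ (A ∖ {x}) ≠ ∅ for every such U.
  x = g: open {g} ∋ x has {g} ∩ (A ∖ {g}) = ∅, so x is NOT a limit point.
  x = h: open {g, h} ∋ x has {g, h} ∩ (A ∖ {h}) = ∅, so x is NOT a limit point.
  x = i: open {g, i} ∋ x has {g, i} ∩ (A ∖ {i}) = ∅, so x is NOT a limit point.
Collecting: A' = ∅.


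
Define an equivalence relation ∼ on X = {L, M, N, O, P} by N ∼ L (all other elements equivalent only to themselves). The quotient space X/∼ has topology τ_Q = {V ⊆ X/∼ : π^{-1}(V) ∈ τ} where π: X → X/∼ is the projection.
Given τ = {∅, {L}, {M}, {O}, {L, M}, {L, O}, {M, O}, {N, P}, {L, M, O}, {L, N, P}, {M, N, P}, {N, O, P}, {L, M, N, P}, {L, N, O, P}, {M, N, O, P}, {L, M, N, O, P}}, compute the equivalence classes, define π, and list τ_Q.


X/∼ = {[L=N], [M], [O], [P]}; |τ_Q| = 8.

Equivalence classes: [L=N], [M], [O], [P].
Quotient map π: X → X/∼ sends L ↦ [L=N], M ↦ [M], N ↦ [L=N], O ↦ [O], P ↦ [P].
For each subset V ⊆ X/∼, compute π^{-1}(V) ⊆ X and check whether π^{-1}(V) ∈ τ. V is open in τ_Q iff π^{-1}(V) ∈ τ.
  V = {}: π^{-1}(V) = ∅ ∈ τ ✓.
  V = {[L=N]}: π^{-1}(V) = {L, N} ∉ τ ✗.
  V = {[M]}: π^{-1}(V) = {M} ∈ τ ✓.
  V = {[L=N], [M]}: π^{-1}(V) = {L, M, N} ∉ τ ✗.
  V = {[O]}: π^{-1}(V) = {O} ∈ τ ✓.
  V = {[L=N], [O]}: π^{-1}(V) = {L, N, O} ∉ τ ✗.
  V = {[M], [O]}: π^{-1}(V) = {M, O} ∈ τ ✓.
  V = {[L=N], [M], [O]}: π^{-1}(V) = {L, M, N, O} ∉ τ ✗.
  V = {[P]}: π^{-1}(V) = {P} ∉ τ ✗.
  V = {[L=N], [P]}: π^{-1}(V) = {L, N, P} ∈ τ ✓.
  V = {[M], [P]}: π^{-1}(V) = {M, P} ∉ τ ✗.
  V = {[L=N], [M], [P]}: π^{-1}(V) = {L, M, N, P} ∈ τ ✓.
  V = {[O], [P]}: π^{-1}(V) = {O, P} ∉ τ ✗.
  V = {[L=N], [O], [P]}: π^{-1}(V) = {L, N, O, P} ∈ τ ✓.
  V = {[M], [O], [P]}: π^{-1}(V) = {M, O, P} ∉ τ ✗.
  V = {[L=N], [M], [O], [P]}: π^{-1}(V) = {L, M, N, O, P} ∈ τ ✓.
Open sets in the quotient: τ_Q = {{}, {[M]}, {[O]}, {[M], [O]}, {[L=N], [P]}, {[L=N], [M], [P]}, {[L=N], [O], [P]}, {[L=N], [M], [O], [P]}} (8 elements).


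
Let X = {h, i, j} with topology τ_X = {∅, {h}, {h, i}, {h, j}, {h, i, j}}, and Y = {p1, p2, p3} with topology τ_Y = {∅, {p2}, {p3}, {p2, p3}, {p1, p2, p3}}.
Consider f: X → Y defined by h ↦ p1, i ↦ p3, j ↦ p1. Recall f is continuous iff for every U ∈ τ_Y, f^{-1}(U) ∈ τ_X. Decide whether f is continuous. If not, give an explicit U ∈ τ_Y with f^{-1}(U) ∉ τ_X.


f is NOT continuous.

Compute f^{-1}(U) for each U ∈ τ_Y:
  U = ∅: f^{-1}(U) = ∅ ∈ τ_X ✓.
  U = {p2}: f^{-1}(U) = ∅ ∈ τ_X ✓.
  U = {p3}: f^{-1}(U) = {i} ∉ τ_X ✗.
  U = {p2, p3}: f^{-1}(U) = {i} ∉ τ_X ✗.
  U = {p1, p2, p3}: f^{-1}(U) = {h, i, j} ∈ τ_X ✓.
Found U = {p3} with f^{-1}(U) = {i} not in τ_X. Therefore f is NOT continuous.


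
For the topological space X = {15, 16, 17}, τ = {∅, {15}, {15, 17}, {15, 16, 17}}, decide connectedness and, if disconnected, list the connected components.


(X, τ) is connected.

Find clopen sets (U ∈ τ with X ∖ U ∈ τ):
  U = ∅, X ∖ U = {15, 16, 17} — both open, so U is clopen.
  U = {15, 16, 17}, X ∖ U = ∅ — both open, so U is clopen.
Only trivial clopens (∅ and X) exist, so (X, τ) is connected.
Compute connected components by grouping points that agree on all clopens:
  component: {15, 16, 17}


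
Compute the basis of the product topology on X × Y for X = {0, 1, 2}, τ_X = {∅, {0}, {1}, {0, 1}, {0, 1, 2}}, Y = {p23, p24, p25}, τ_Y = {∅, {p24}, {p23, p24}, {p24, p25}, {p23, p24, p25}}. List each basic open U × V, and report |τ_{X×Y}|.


Basis B = {∅ × ∅, {0} × {p24}, {1} × {p24}, {0} × {p23, p24}, {0} × {p24, p25}, {0, 1} × {p24}, {1} × {p23, p24}, {1} × {p24, p25}, {0} × {p23, p24, p25}, {0, 1, 2} × {p24}, {1} × {p23, p24, p25}, {0, 1} × {p23, p24}, {0, 1} × {p24, p25}, {0, 1} × {p23, p24, p25}, {0, 1, 2} × {p23, p24}, {0, 1, 2} × {p24, p25}, {0, 1, 2} × {p23, p24, p25}}; |τ_{X×Y}| = 50.

Enumerate products U × V with U ∈ τ_X, V ∈ τ_Y (deduplicated):
  ∅ × ∅ = {} (∅)
  {0} × {p24} = {(0,p24)}
  {1} × {p24} = {(1,p24)}
  {0} × {p23, p24} = {(0,p23), (0,p24)}
  {0} × {p24, p25} = {(0,p24), (0,p25)}
  {0, 1} × {p24} = {(0,p24), (1,p24)}
  {1} × {p23, p24} = {(1,p23), (1,p24)}
  {1} × {p24, p25} = {(1,p24), (1,p25)}
  {0} × {p23, p24, p25} = {(0,p23), (0,p24), (0,p25)}
  {0, 1, 2} × {p24} = {(0,p24), (1,p24), (2,p24)}
  {1} × {p23, p24, p25} = {(1,p23), (1,p24), (1,p25)}
  {0, 1} × {p23, p24} = {(0,p23), (0,p24), (1,p23), (1,p24)}
  {0, 1} × {p24, p25} = {(0,p24), (0,p25), (1,p24), (1,p25)}
  {0, 1} × {p23, p24, p25} = {(0,p23), (0,p24), (0,p25), (1,p23), (1,p24), (1,p25)}
  {0, 1, 2} × {p23, p24} = {(0,p23), (0,p24), (1,p23), (1,p24), (2,p23), (2,p24)}
  {0, 1, 2} × {p24, p25} = {(0,p24), (0,p25), (1,p24), (1,p25), (2,p24), (2,p25)}
  {0, 1, 2} × {p23, p24, p25} = {(0,p23), (0,p24), (0,p25), (1,p23), (1,p24), (1,p25), (2,p23), (2,p24), (2,p25)}
These 17 distinct sets form the basis B.
Close under arbitrary unions to get τ_{X×Y}; counting gives |τ_{X×Y}| = 50.


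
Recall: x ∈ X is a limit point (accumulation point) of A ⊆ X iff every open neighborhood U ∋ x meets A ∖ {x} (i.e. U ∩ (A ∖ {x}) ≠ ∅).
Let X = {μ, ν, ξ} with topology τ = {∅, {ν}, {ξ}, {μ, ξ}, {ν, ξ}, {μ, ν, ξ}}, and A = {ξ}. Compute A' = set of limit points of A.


A' = {μ}

For each x ∈ X, list the open sets U ∈ τ with x ∈ U, then check whether U ∩ (A ∖ {x}) ≠ ∅ for every such U.
  x = μ: opens ∋ x are {μ, ξ}, {μ, ν, ξ}; each meets A ∖ {μ}, so x IS a limit point.
  x = ν: open {ν} ∋ x has {ν} ∩ (A ∖ {ν}) = ∅, so x is NOT a limit point.
  x = ξ: open {ξ} ∋ x has {ξ} ∩ (A ∖ {ξ}) = ∅, so x is NOT a limit point.
Collecting: A' = {μ}.


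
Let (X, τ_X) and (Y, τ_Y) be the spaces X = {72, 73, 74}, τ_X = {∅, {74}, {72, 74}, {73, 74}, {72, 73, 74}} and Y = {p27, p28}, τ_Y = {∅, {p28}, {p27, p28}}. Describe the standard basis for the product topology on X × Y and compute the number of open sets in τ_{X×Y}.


Basis B = {∅ × ∅, {74} × {p28}, {72, 74} × {p28}, {73, 74} × {p28}, {74} × {p27, p28}, {72, 73, 74} × {p28}, {72, 74} × {p27, p28}, {73, 74} × {p27, p28}, {72, 73, 74} × {p27, p28}}; |τ_{X×Y}| = 14.

Enumerate products U × V with U ∈ τ_X, V ∈ τ_Y (deduplicated):
  ∅ × ∅ = {} (∅)
  {74} × {p28} = {(74,p28)}
  {72, 74} × {p28} = {(72,p28), (74,p28)}
  {73, 74} × {p28} = {(73,p28), (74,p28)}
  {74} × {p27, p28} = {(74,p27), (74,p28)}
  {72, 73, 74} × {p28} = {(72,p28), (73,p28), (74,p28)}
  {72, 74} × {p27, p28} = {(72,p27), (72,p28), (74,p27), (74,p28)}
  {73, 74} × {p27, p28} = {(73,p27), (73,p28), (74,p27), (74,p28)}
  {72, 73, 74} × {p27, p28} = {(72,p27), (72,p28), (73,p27), (73,p28), (74,p27), (74,p28)}
These 9 distinct sets form the basis B.
Close under arbitrary unions to get τ_{X×Y}; counting gives |τ_{X×Y}| = 14.


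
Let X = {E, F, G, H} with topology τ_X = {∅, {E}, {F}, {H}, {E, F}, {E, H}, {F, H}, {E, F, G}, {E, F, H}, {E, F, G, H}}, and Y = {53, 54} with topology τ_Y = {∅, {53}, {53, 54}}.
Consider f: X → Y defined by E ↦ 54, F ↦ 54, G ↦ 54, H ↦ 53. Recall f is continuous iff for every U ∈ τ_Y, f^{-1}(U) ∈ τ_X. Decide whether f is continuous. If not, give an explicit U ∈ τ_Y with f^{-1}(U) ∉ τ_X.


f IS continuous.

Compute f^{-1}(U) for each U ∈ τ_Y:
  U = ∅: f^{-1}(U) = ∅ ∈ τ_X ✓.
  U = {53}: f^{-1}(U) = {H} ∈ τ_X ✓.
  U = {53, 54}: f^{-1}(U) = {E, F, G, H} ∈ τ_X ✓.
Every preimage lies in τ_X, so f IS continuous.


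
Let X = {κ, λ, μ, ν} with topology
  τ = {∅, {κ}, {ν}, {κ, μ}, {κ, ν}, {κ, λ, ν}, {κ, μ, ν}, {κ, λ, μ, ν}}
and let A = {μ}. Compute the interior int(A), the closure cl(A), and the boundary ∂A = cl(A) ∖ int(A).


int(A) = ∅, cl(A) = {μ}, ∂A = {μ}.

Closed sets in (X, τ) are complements of opens:
  closed(X, τ) = {∅, {λ}, {μ}, {λ, μ}, {λ, ν}, {κ, λ, μ}, {λ, μ, ν}, {κ, λ, μ, ν}}.
int(A) = ⋃ {U ∈ τ : U ⊆ A}. Opens contained in A: ∅.
Taking the union of these: int(A) = ∅.
cl(A) = ⋂ {C closed : A ⊆ C}. Closed sets containing A: {μ}, {λ, μ}, {κ, λ, μ}, {λ, μ, ν}, {κ, λ, μ, ν}.
Intersecting these: cl(A) = {μ}.
∂A = cl(A) ∖ int(A) = {μ} ∖ ∅ = {μ}.


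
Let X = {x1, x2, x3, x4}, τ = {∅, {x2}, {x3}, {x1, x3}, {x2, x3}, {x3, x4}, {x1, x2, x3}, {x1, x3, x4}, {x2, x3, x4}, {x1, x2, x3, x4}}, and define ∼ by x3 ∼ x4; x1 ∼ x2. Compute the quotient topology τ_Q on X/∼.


X/∼ = {[x1=x2], [x3=x4]}; |τ_Q| = 3.

Equivalence classes: [x1=x2], [x3=x4].
Quotient map π: X → X/∼ sends x1 ↦ [x1=x2], x2 ↦ [x1=x2], x3 ↦ [x3=x4], x4 ↦ [x3=x4].
For each subset V ⊆ X/∼, compute π^{-1}(V) ⊆ X and check whether π^{-1}(V) ∈ τ. V is open in τ_Q iff π^{-1}(V) ∈ τ.
  V = {}: π^{-1}(V) = ∅ ∈ τ ✓.
  V = {[x1=x2]}: π^{-1}(V) = {x1, x2} ∉ τ ✗.
  V = {[x3=x4]}: π^{-1}(V) = {x3, x4} ∈ τ ✓.
  V = {[x1=x2], [x3=x4]}: π^{-1}(V) = {x1, x2, x3, x4} ∈ τ ✓.
Open sets in the quotient: τ_Q = {{}, {[x3=x4]}, {[x1=x2], [x3=x4]}} (3 elements).


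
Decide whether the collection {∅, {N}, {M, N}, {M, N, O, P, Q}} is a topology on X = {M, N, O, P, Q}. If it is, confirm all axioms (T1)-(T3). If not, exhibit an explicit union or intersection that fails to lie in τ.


τ IS a topology on X.

Axiom (T1): ∅ ∈ τ? Yes; X ∈ τ? Yes.
Axiom (T2/T3): check pairwise unions and intersections of members of τ.
All pairwise intersections and unions checked — each lies in τ. Therefore τ satisfies (T1), (T2), (T3): it IS a topology on X.


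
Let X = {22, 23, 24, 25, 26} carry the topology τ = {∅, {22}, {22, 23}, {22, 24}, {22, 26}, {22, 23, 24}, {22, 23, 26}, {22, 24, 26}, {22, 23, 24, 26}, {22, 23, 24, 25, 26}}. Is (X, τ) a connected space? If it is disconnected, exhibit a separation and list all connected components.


(X, τ) is connected.

Find clopen sets (U ∈ τ with X ∖ U ∈ τ):
  U = ∅, X ∖ U = {22, 23, 24, 25, 26} — both open, so U is clopen.
  U = {22, 23, 24, 25, 26}, X ∖ U = ∅ — both open, so U is clopen.
Only trivial clopens (∅ and X) exist, so (X, τ) is connected.
Compute connected components by grouping points that agree on all clopens:
  component: {22, 23, 24, 25, 26}


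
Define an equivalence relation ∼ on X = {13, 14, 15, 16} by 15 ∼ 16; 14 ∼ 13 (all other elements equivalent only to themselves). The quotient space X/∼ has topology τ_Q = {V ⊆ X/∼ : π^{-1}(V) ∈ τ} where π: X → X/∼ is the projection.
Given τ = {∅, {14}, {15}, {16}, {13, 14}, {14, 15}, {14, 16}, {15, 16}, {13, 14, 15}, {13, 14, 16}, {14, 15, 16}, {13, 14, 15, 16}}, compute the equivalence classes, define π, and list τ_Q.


X/∼ = {[13=14], [15=16]}; |τ_Q| = 4.

Equivalence classes: [13=14], [15=16].
Quotient map π: X → X/∼ sends 13 ↦ [13=14], 14 ↦ [13=14], 15 ↦ [15=16], 16 ↦ [15=16].
For each subset V ⊆ X/∼, compute π^{-1}(V) ⊆ X and check whether π^{-1}(V) ∈ τ. V is open in τ_Q iff π^{-1}(V) ∈ τ.
  V = {}: π^{-1}(V) = ∅ ∈ τ ✓.
  V = {[13=14]}: π^{-1}(V) = {13, 14} ∈ τ ✓.
  V = {[15=16]}: π^{-1}(V) = {15, 16} ∈ τ ✓.
  V = {[13=14], [15=16]}: π^{-1}(V) = {13, 14, 15, 16} ∈ τ ✓.
Open sets in the quotient: τ_Q = {{}, {[13=14]}, {[15=16]}, {[13=14], [15=16]}} (4 elements).


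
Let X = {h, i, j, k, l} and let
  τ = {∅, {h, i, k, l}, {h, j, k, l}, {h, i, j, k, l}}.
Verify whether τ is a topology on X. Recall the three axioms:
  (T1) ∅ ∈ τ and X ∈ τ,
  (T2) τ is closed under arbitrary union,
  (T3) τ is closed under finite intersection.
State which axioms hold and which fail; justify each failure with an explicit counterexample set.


τ is NOT a topology on X.

Axiom (T1): ∅ ∈ τ? Yes; X ∈ τ? Yes.
Axiom (T2/T3): check pairwise unions and intersections of members of τ.
Counterexample for (T3): {h, i, k, l} ∩ {h, j, k, l} = {h, k, l} ∉ τ. Therefore τ is NOT a topology.


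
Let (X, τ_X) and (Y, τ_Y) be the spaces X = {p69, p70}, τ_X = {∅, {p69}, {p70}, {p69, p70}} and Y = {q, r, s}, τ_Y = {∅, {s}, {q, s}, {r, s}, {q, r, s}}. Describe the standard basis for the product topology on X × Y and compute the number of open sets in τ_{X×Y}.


Basis B = {∅ × ∅, {p69} × {s}, {p70} × {s}, {p69} × {q, s}, {p69} × {r, s}, {p69, p70} × {s}, {p70} × {q, s}, {p70} × {r, s}, {p69} × {q, r, s}, {p70} × {q, r, s}, {p69, p70} × {q, s}, {p69, p70} × {r, s}, {p69, p70} × {q, r, s}}; |τ_{X×Y}| = 25.

Enumerate products U × V with U ∈ τ_X, V ∈ τ_Y (deduplicated):
  ∅ × ∅ = {} (∅)
  {p69} × {s} = {(p69,s)}
  {p70} × {s} = {(p70,s)}
  {p69} × {q, s} = {(p69,q), (p69,s)}
  {p69} × {r, s} = {(p69,r), (p69,s)}
  {p69, p70} × {s} = {(p69,s), (p70,s)}
  {p70} × {q, s} = {(p70,q), (p70,s)}
  {p70} × {r, s} = {(p70,r), (p70,s)}
  {p69} × {q, r, s} = {(p69,q), (p69,r), (p69,s)}
  {p70} × {q, r, s} = {(p70,q), (p70,r), (p70,s)}
  {p69, p70} × {q, s} = {(p69,q), (p69,s), (p70,q), (p70,s)}
  {p69, p70} × {r, s} = {(p69,r), (p69,s), (p70,r), (p70,s)}
  {p69, p70} × {q, r, s} = {(p69,q), (p69,r), (p69,s), (p70,q), (p70,r), (p70,s)}
These 13 distinct sets form the basis B.
Close under arbitrary unions to get τ_{X×Y}; counting gives |τ_{X×Y}| = 25.


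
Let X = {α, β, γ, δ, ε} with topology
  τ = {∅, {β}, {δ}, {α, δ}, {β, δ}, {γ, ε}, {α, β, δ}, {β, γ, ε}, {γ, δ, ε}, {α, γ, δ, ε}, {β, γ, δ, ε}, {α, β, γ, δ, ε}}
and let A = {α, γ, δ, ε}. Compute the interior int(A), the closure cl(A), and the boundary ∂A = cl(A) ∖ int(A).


int(A) = {α, γ, δ, ε}, cl(A) = {α, γ, δ, ε}, ∂A = ∅.

Closed sets in (X, τ) are complements of opens:
  closed(X, τ) = {∅, {α}, {β}, {α, β}, {α, δ}, {γ, ε}, {α, β, δ}, {α, γ, ε}, {β, γ, ε}, {α, β, γ, ε}, {α, γ, δ, ε}, {α, β, γ, δ, ε}}.
int(A) = ⋃ {U ∈ τ : U ⊆ A}. Opens contained in A: ∅, {δ}, {α, δ}, {γ, ε}, {γ, δ, ε}, {α, γ, δ, ε}.
Taking the union of these: int(A) = {α, γ, δ, ε}.
cl(A) = ⋂ {C closed : A ⊆ C}. Closed sets containing A: {α, γ, δ, ε}, {α, β, γ, δ, ε}.
Intersecting these: cl(A) = {α, γ, δ, ε}.
∂A = cl(A) ∖ int(A) = {α, γ, δ, ε} ∖ {α, γ, δ, ε} = ∅.


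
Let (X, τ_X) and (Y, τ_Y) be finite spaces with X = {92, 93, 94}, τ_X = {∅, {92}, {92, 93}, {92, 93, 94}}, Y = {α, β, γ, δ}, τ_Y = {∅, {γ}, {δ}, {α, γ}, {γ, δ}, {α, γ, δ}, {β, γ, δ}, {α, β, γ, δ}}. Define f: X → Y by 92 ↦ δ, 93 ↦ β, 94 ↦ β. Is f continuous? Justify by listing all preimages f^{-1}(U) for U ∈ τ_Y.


f IS continuous.

Compute f^{-1}(U) for each U ∈ τ_Y:
  U = ∅: f^{-1}(U) = ∅ ∈ τ_X ✓.
  U = {γ}: f^{-1}(U) = ∅ ∈ τ_X ✓.
  U = {δ}: f^{-1}(U) = {92} ∈ τ_X ✓.
  U = {α, γ}: f^{-1}(U) = ∅ ∈ τ_X ✓.
  U = {γ, δ}: f^{-1}(U) = {92} ∈ τ_X ✓.
  U = {α, γ, δ}: f^{-1}(U) = {92} ∈ τ_X ✓.
  U = {β, γ, δ}: f^{-1}(U) = {92, 93, 94} ∈ τ_X ✓.
  U = {α, β, γ, δ}: f^{-1}(U) = {92, 93, 94} ∈ τ_X ✓.
Every preimage lies in τ_X, so f IS continuous.
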